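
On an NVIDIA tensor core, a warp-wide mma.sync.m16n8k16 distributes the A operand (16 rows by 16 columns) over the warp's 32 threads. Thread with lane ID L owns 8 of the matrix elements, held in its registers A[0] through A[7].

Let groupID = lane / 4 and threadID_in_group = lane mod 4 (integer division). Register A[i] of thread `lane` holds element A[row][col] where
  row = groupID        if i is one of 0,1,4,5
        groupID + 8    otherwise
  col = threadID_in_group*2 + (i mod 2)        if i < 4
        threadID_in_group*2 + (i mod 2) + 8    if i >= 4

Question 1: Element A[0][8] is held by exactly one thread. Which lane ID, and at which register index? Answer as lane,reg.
r=0->g=0,rb=0  c=8->cb=1,t=0,b0=0
L=0*4+0=0  i=1*4+0*2+0=4

0,4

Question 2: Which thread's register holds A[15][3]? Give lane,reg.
r=15→G=7,rhi=1  c=3→chi=0,T=1,p=1
L=7*4+1=29  i=0*4+1*2+1=3

29,3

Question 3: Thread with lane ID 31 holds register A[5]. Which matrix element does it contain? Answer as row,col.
7,15

lane 31: G=7 (31/4), T=3 (31%4)
i=5: r=7+0=7, c=3*2+1+8=15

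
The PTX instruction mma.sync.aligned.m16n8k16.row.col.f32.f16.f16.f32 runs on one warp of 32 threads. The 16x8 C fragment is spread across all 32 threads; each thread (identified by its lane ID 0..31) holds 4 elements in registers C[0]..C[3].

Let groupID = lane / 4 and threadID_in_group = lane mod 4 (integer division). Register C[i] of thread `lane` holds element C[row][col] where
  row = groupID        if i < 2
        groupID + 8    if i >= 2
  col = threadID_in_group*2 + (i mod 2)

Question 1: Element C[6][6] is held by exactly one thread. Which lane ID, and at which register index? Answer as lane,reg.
27,0

r: 6->gid=6,r8=0  c: 6->tid=3,i&1=0
L=6*4+3=27  i=0*2+0=0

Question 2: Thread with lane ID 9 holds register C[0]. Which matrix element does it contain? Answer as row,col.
9: gid=2,tid=1
[0] (2+0,1*2+0) = (2,2)

2,2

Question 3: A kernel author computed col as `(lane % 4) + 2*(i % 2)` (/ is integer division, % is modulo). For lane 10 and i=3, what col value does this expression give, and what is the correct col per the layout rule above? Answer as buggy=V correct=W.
buggy=4 correct=5

`(lane % 4) + 2*(i % 2)`[10,3]⇒4
L=10⇒gr=10>>2=2, th=10&3=2
[3]⇒row 2+8=10  col 2·2+1=5
col: 4 vs 5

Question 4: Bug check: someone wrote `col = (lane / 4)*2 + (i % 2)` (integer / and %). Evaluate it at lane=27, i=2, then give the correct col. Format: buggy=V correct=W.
buggy=12 correct=6

`(lane / 4)*2 + (i % 2)`[27,2]=>12
lane 27: grp=6 (27/4), tig=3 (27%4)
i=2: r=6+8=14, c=3*2+0=6
col: 12 vs 6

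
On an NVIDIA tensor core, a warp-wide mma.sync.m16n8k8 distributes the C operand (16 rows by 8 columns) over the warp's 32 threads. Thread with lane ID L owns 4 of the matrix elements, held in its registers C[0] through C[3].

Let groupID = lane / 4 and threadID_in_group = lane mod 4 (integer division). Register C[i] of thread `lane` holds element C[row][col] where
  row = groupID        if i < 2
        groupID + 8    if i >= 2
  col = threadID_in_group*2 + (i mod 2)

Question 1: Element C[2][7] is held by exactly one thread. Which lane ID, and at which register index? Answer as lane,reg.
r=2→G=2,rhi=0  c=7→T=3,p=1
L=2*4+3=11  i=0*2+1=1

11,1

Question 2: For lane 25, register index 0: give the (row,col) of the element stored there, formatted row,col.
6,2

lane 25: g=6 (25/4), t=1 (25%4)
i=0: r=6+0=6, c=1*2+0=2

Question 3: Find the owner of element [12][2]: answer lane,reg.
17,2

r=12⇒gr=4,Rb=1  c=2⇒th=1,odd=0
L=4*4+1=17  i=1*2+0=2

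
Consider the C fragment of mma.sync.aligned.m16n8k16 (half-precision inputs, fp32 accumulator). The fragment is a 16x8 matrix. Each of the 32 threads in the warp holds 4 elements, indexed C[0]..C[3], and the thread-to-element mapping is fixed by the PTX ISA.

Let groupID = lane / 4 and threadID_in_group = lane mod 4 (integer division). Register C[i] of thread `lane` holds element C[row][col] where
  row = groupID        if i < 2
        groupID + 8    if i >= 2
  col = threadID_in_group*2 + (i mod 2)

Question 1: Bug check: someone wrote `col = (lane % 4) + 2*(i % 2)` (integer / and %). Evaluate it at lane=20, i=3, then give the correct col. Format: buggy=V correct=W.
buggy=2 correct=1

`(lane % 4) + 2*(i % 2)`[20,3]->2
20: g=5,t=0
[3] (5+8,0*2+1) = (13,1)
col: 2 vs 1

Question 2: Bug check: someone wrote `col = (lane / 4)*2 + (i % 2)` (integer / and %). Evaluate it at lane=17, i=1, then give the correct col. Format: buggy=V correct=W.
`(lane / 4)*2 + (i % 2)`[17,1]->9
lane 17->17/4=4, 17 mod 4=1
i=1  r:4+0->4  c:2·1+1->3
col: 9 vs 3

buggy=9 correct=3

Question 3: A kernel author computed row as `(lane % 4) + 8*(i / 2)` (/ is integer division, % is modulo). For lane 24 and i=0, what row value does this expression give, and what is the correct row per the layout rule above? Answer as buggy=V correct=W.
`(lane % 4) + 8*(i / 2)`[24,0]->0
lane 24->24/4=6, 24 mod 4=0
i=0  r:6+0->6  c:2·0+0->0
row: 0 vs 6

buggy=0 correct=6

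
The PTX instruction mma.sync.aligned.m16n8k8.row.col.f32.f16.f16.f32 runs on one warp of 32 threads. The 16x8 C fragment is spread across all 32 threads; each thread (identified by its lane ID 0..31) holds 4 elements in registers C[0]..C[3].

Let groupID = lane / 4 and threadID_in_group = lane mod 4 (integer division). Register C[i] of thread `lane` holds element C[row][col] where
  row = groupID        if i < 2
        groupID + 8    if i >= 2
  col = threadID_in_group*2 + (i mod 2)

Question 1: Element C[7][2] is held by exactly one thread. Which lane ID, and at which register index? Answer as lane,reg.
29,0

r=7→G=7,rhi=0  c=2→T=1,p=0
L=7*4+1=29  i=0*2+0=0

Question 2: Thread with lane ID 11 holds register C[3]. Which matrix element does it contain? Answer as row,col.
lane 11->11/4=2, 11 mod 4=3
i=3  r:2+8->10  c:2·3+1->7

10,7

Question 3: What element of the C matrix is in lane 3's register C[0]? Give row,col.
0,6

lane 3⇒3/4=0, 3 mod 4=3
i=0  r:0+0⇒0  c:2·3+0⇒6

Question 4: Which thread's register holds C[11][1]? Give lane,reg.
12,3

r=11→G=3,rhi=1  c=1→T=0,p=1
L=3*4+0=12  i=1*2+1=3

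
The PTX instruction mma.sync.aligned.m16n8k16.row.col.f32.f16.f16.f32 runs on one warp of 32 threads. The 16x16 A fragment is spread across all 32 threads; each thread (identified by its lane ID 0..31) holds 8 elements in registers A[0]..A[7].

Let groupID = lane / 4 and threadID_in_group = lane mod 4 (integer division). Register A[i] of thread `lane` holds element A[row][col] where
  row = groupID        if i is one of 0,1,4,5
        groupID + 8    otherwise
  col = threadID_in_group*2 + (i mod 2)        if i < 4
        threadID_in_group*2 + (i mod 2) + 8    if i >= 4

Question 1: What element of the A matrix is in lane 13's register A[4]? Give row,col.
3,10

lane 13->13/4=3, 13 mod 4=1
i=4  r:3+0->3  c:2·1+0+8->10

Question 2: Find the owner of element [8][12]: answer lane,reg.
2,6

r: 8->gid=0,r8=1  c: 12->c8=1,tid=2,i&1=0
L=0*4+2=2  i=1*4+1*2+0=6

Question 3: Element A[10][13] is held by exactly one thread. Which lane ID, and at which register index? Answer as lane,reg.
r:10=>grp=2,rB=1  c:13=>cB=1,tig=2,lo=1
L=2*4+2=10  i=1*4+1*2+1=7

10,7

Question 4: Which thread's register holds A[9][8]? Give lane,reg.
4,6

r=9→G=1,rhi=1  c=8→chi=1,T=0,p=0
L=1*4+0=4  i=1*4+1*2+0=6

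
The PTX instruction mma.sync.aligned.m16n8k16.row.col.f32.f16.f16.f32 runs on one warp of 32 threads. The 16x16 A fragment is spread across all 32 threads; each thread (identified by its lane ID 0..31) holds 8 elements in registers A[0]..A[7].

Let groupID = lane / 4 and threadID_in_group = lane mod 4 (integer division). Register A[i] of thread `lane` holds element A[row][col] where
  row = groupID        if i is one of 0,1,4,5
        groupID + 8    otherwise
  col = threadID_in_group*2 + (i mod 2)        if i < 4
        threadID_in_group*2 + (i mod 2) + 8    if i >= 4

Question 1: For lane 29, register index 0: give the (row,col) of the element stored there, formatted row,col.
7,2

29: gid=7,tid=1
[0] (7+0,1*2+0+0) = (7,2)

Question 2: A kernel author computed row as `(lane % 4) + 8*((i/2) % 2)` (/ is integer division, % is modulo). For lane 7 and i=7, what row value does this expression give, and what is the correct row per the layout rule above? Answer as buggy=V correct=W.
buggy=11 correct=9

`(lane % 4) + 8*((i/2) % 2)`[7,7]->11
lane 7->7/4=1, 7 mod 4=3
i=7  r:1+8->9  c:2·3+1+8->15
row: 11 vs 9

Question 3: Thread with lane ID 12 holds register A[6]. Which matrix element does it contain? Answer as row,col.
lane 12: G=3 (12/4), T=0 (12%4)
i=6: r=3+8=11, c=0*2+0+8=8

11,8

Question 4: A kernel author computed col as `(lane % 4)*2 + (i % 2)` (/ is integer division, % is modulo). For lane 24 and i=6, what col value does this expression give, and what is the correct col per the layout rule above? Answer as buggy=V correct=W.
buggy=0 correct=8

`(lane % 4)*2 + (i % 2)`[24,6]=>0
lane 24: grp=6 (24/4), tig=0 (24%4)
i=6: r=6+8=14, c=0*2+0+8=8
col: 0 vs 8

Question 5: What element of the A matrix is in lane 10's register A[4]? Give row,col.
L=10⇒gr=10>>2=2, th=10&3=2
[4]⇒row 2+0=2  col 2·2+0+8=12

2,12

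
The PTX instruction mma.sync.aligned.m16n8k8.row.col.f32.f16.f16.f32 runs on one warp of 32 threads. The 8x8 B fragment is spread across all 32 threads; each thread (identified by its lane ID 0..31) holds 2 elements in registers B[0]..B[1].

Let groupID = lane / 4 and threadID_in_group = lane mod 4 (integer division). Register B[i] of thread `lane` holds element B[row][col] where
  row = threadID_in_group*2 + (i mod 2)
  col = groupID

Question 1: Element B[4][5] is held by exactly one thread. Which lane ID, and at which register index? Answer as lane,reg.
c:5=>grp=5  r:4=>tig=2,lo=0
L=5*4+2=22  i=0=0

22,0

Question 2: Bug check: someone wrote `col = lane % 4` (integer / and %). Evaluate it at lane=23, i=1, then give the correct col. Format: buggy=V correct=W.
`lane % 4`[23,1]->3
lane 23->23/4=5, 23 mod 4=3
i=1  r:2·3+1->7  c:5
col: 3 vs 5

buggy=3 correct=5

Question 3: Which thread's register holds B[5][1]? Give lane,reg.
6,1

c=1->g=1  r=5->t=2,b0=1
L=1*4+2=6  i=1=1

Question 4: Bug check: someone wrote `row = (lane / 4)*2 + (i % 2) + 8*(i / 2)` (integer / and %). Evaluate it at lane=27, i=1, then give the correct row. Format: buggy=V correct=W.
`(lane / 4)*2 + (i % 2) + 8*(i / 2)`[27,1]->13
lane 27: g=6 (27/4), t=3 (27%4)
i=1: r=3*2+1=7, c=g=6
row: 13 vs 7

buggy=13 correct=7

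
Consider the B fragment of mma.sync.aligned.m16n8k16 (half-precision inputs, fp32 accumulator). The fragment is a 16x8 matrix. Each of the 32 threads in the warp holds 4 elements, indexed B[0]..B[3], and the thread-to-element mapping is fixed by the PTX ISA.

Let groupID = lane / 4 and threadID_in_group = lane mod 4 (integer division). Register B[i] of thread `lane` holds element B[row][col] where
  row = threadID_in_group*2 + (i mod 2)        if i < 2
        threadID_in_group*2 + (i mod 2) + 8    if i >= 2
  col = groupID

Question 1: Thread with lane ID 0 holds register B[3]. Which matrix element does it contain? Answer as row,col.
9,0

0: G=0,T=0
[3] (0*2+1+8,0) = (9,0)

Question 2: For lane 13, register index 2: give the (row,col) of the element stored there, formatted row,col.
13: grp=3,tig=1
[2] (1*2+0+8,3) = (10,3)

10,3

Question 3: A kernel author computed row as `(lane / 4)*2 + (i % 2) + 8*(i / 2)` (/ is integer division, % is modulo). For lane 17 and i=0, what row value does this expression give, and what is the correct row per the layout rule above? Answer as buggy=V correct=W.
buggy=8 correct=2

`(lane / 4)*2 + (i % 2) + 8*(i / 2)`[17,0]=>8
17: grp=4,tig=1
[0] (1*2+0+0,4) = (2,4)
row: 8 vs 2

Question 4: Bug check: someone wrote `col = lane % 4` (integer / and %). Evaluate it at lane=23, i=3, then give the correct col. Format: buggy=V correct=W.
buggy=3 correct=5

`lane % 4`[23,3]=>3
23: grp=5,tig=3
[3] (3*2+1+8,5) = (15,5)
col: 3 vs 5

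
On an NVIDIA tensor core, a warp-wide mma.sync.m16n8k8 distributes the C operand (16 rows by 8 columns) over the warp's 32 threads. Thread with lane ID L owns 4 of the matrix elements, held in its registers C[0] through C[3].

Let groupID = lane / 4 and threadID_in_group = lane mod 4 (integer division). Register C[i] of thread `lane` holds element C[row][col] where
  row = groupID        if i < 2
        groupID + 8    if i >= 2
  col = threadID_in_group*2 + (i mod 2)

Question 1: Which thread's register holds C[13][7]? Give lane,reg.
23,3

r=13→G=5,rhi=1  c=7→T=3,p=1
L=5*4+3=23  i=1*2+1=3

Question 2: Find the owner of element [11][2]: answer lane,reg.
13,2

r=11->g=3,rb=1  c=2->t=1,b0=0
L=3*4+1=13  i=1*2+0=2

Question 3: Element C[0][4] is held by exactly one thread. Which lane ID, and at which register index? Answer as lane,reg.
r=0->g=0,rb=0  c=4->t=2,b0=0
L=0*4+2=2  i=0*2+0=0

2,0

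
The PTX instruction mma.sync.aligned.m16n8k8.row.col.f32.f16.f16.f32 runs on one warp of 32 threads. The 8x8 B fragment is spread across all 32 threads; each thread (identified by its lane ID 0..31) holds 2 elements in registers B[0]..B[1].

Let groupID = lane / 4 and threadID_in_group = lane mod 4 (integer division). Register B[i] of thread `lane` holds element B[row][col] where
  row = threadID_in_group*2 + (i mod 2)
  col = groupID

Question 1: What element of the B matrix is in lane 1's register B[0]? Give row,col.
2,0

1: G=0,T=1
[0] (1*2+0,0) = (2,0)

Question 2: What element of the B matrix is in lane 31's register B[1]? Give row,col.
lane 31: g=7 (31/4), t=3 (31%4)
i=1: r=3*2+1=7, c=g=7

7,7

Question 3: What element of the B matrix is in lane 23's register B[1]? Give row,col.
23: gr=5,th=3
[1] (3*2+1,5) = (7,5)

7,5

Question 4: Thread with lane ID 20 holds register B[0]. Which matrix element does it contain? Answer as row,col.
lane 20: gr=5 (20/4), th=0 (20%4)
i=0: r=0*2+0=0, c=gr=5

0,5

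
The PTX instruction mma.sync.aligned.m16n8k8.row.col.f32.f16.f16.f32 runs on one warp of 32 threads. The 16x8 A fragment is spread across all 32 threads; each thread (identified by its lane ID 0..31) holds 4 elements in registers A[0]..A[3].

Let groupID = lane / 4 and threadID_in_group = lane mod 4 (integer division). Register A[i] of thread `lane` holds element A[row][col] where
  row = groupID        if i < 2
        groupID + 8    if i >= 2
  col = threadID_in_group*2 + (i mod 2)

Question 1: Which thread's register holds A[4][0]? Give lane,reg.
r: 4->gid=4,r8=0  c: 0->tid=0,i&1=0
L=4*4+0=16  i=0*2+0=0

16,0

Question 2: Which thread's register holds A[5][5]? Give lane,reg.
22,1

r=5⇒gr=5,Rb=0  c=5⇒th=2,odd=1
L=5*4+2=22  i=0*2+1=1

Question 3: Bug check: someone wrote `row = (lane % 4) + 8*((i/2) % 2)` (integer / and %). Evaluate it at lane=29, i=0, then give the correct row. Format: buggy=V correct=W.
`(lane % 4) + 8*((i/2) % 2)`[29,0]→1
lane 29→29/4=7, 29 mod 4=1
i=0  r:7+0→7  c:2·1+0→2
row: 1 vs 7

buggy=1 correct=7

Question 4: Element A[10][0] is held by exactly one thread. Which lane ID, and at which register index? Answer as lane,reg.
r=10→G=2,rhi=1  c=0→T=0,p=0
L=2*4+0=8  i=1*2+0=2

8,2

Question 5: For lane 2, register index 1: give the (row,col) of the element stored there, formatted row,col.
lane 2: gr=0 (2/4), th=2 (2%4)
i=1: r=0+0=0, c=2*2+1=5

0,5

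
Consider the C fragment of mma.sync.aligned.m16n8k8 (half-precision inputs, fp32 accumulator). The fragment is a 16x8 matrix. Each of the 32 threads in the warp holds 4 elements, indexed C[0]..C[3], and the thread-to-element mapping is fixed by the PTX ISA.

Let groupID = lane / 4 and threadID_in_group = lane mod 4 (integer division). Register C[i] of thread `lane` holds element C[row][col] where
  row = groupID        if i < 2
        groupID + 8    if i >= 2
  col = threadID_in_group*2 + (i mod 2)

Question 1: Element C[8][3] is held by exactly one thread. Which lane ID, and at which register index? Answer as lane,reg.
1,3

r:8=>grp=0,rB=1  c:3=>tig=1,lo=1
L=0*4+1=1  i=1*2+1=3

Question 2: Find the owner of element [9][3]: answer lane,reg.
5,3

r=9->g=1,rb=1  c=3->t=1,b0=1
L=1*4+1=5  i=1*2+1=3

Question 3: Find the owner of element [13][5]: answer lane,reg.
r:13=>grp=5,rB=1  c:5=>tig=2,lo=1
L=5*4+2=22  i=1*2+1=3

22,3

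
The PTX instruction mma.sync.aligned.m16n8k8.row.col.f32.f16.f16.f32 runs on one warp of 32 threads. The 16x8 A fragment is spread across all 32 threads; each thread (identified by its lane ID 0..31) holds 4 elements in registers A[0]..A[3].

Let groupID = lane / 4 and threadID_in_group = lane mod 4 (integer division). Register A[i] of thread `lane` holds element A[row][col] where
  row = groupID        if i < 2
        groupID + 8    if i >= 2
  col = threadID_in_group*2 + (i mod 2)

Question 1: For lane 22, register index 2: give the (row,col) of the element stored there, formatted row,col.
13,4

lane 22->22/4=5, 22 mod 4=2
i=2  r:5+8->13  c:2·2+0->4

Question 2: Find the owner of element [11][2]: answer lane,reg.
13,2

r=11⇒gr=3,Rb=1  c=2⇒th=1,odd=0
L=3*4+1=13  i=1*2+0=2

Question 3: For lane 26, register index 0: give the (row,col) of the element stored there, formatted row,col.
6,4

26: G=6,T=2
[0] (6+0,2*2+0) = (6,4)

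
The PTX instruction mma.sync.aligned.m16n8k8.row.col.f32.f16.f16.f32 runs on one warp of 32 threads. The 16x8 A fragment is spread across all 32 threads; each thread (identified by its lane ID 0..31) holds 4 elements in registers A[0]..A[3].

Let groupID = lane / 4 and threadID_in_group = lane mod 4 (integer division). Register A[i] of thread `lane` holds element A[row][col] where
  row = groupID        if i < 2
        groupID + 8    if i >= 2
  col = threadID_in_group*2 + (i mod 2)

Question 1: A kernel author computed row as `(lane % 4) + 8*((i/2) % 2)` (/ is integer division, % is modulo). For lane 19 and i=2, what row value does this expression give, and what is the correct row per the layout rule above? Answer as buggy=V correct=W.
`(lane % 4) + 8*((i/2) % 2)`[19,2]->11
19: gid=4,tid=3
[2] (4+8,3*2+0) = (12,6)
row: 11 vs 12

buggy=11 correct=12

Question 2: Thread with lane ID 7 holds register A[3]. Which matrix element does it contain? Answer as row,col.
9,7

lane 7: g=1 (7/4), t=3 (7%4)
i=3: r=1+8=9, c=3*2+1=7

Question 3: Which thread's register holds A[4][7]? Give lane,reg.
r=4⇒gr=4,Rb=0  c=7⇒th=3,odd=1
L=4*4+3=19  i=0*2+1=1

19,1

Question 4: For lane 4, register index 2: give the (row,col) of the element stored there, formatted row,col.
lane 4⇒4/4=1, 4 mod 4=0
i=2  r:1+8⇒9  c:2·0+0⇒0

9,0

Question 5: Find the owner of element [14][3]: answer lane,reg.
25,3

r=14⇒gr=6,Rb=1  c=3⇒th=1,odd=1
L=6*4+1=25  i=1*2+1=3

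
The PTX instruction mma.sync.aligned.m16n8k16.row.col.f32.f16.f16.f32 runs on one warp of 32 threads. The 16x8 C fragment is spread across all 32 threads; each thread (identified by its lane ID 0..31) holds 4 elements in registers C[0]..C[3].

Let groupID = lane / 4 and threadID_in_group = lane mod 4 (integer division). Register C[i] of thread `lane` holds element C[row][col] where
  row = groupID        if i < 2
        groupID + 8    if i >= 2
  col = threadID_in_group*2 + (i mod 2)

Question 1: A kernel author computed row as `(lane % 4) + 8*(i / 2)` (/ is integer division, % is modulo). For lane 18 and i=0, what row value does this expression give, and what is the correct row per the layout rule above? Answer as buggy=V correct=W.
buggy=2 correct=4

`(lane % 4) + 8*(i / 2)`[18,0]->2
18: gid=4,tid=2
[0] (4+0,2*2+0) = (4,4)
row: 2 vs 4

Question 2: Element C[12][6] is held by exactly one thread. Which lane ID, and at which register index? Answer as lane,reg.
19,2

r:12=>grp=4,rB=1  c:6=>tig=3,lo=0
L=4*4+3=19  i=1*2+0=2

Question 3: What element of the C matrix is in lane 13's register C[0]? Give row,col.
3,2

13: g=3,t=1
[0] (3+0,1*2+0) = (3,2)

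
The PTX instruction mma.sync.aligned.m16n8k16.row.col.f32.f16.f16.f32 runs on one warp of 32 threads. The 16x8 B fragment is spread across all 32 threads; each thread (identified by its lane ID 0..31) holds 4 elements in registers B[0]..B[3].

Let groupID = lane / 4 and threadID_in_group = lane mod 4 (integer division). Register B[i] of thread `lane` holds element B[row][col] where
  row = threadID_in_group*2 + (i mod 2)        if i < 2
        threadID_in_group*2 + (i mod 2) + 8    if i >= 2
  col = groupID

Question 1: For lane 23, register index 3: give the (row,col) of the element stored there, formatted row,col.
15,5

L=23->gid=23>>2=5, tid=23&3=3
[3]->row 3·2+1+8=15  col gid=5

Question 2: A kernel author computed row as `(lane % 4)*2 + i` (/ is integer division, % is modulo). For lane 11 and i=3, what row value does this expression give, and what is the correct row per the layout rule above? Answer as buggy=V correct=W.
`(lane % 4)*2 + i`[11,3]=>9
11: grp=2,tig=3
[3] (3*2+1+8,2) = (15,2)
row: 9 vs 15

buggy=9 correct=15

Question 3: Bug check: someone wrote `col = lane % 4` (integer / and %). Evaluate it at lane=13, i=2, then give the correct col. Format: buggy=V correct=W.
`lane % 4`[13,2]->1
13: g=3,t=1
[2] (1*2+0+8,3) = (10,3)
col: 1 vs 3

buggy=1 correct=3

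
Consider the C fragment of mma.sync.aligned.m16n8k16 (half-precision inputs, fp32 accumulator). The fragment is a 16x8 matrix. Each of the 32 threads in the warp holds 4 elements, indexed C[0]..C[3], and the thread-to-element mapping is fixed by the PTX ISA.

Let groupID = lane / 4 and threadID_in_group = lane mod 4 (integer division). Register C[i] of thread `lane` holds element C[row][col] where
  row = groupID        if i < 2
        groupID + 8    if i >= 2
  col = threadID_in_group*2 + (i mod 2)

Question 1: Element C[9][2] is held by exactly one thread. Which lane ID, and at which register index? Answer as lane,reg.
5,2

r:9=>grp=1,rB=1  c:2=>tig=1,lo=0
L=1*4+1=5  i=1*2+0=2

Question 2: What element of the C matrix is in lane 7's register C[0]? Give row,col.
lane 7: grp=1 (7/4), tig=3 (7%4)
i=0: r=1+0=1, c=3*2+0=6

1,6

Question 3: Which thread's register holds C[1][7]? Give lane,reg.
r=1->g=1,rb=0  c=7->t=3,b0=1
L=1*4+3=7  i=0*2+1=1

7,1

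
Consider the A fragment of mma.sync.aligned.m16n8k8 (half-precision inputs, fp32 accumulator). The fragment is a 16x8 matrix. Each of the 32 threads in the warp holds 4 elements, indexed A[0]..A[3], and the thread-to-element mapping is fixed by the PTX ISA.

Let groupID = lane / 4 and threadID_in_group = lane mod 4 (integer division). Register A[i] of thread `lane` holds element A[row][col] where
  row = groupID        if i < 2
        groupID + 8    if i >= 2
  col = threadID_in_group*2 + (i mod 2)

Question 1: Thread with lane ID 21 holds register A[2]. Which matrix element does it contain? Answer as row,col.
13,2

21: G=5,T=1
[2] (5+8,1*2+0) = (13,2)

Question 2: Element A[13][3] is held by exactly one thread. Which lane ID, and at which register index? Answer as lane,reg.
r=13→G=5,rhi=1  c=3→T=1,p=1
L=5*4+1=21  i=1*2+1=3

21,3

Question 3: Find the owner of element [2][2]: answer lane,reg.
9,0

r=2→G=2,rhi=0  c=2→T=1,p=0
L=2*4+1=9  i=0*2+0=0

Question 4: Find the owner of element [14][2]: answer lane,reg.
r=14⇒gr=6,Rb=1  c=2⇒th=1,odd=0
L=6*4+1=25  i=1*2+0=2

25,2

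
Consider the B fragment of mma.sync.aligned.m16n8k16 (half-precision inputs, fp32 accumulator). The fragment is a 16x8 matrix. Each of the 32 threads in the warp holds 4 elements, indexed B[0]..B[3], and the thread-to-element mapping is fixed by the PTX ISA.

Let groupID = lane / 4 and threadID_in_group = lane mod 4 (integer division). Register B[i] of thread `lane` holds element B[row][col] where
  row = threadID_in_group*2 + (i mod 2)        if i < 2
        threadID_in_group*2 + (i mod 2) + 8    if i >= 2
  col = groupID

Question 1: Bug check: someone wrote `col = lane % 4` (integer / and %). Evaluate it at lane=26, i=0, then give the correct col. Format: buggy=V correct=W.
buggy=2 correct=6

`lane % 4`[26,0]→2
lane 26→26/4=6, 26 mod 4=2
i=0  r:2·2+0+0→4  c:6
col: 2 vs 6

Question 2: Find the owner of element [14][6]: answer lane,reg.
c=6⇒gr=6  r=14⇒Rb=1,th=3,odd=0
L=6*4+3=27  i=1*2+0=2

27,2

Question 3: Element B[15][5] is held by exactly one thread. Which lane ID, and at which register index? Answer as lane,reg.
23,3

c=5⇒gr=5  r=15⇒Rb=1,th=3,odd=1
L=5*4+3=23  i=1*2+1=3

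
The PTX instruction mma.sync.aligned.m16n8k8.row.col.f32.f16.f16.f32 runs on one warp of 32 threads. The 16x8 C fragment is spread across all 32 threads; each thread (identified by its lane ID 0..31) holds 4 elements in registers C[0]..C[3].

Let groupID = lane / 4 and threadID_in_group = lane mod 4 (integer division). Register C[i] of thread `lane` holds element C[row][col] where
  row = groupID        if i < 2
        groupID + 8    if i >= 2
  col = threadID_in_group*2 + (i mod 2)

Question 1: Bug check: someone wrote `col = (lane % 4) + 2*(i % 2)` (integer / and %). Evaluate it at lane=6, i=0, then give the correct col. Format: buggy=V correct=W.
buggy=2 correct=4

`(lane % 4) + 2*(i % 2)`[6,0]->2
lane 6: g=1 (6/4), t=2 (6%4)
i=0: r=1+0=1, c=2*2+0=4
col: 2 vs 4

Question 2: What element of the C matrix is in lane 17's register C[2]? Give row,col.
12,2

17: gid=4,tid=1
[2] (4+8,1*2+0) = (12,2)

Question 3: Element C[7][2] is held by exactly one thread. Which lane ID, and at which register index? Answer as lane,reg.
29,0

r=7→G=7,rhi=0  c=2→T=1,p=0
L=7*4+1=29  i=0*2+0=0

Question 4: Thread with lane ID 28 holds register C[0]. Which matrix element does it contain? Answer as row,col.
7,0

L=28→G=28>>2=7, T=28&3=0
[0]→row 7+0=7  col 0·2+0=0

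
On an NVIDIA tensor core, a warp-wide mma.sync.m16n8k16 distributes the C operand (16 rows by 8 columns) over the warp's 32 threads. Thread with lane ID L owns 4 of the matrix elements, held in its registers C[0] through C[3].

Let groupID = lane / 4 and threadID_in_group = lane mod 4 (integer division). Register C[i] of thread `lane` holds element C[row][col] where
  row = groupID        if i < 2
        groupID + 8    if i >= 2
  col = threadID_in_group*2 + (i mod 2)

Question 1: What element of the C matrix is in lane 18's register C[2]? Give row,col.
12,4

L=18→G=18>>2=4, T=18&3=2
[2]→row 4+8=12  col 2·2+0=4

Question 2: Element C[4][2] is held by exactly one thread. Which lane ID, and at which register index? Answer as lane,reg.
r:4=>grp=4,rB=0  c:2=>tig=1,lo=0
L=4*4+1=17  i=0*2+0=0

17,0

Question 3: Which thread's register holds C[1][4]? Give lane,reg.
6,0

r=1→G=1,rhi=0  c=4→T=2,p=0
L=1*4+2=6  i=0*2+0=0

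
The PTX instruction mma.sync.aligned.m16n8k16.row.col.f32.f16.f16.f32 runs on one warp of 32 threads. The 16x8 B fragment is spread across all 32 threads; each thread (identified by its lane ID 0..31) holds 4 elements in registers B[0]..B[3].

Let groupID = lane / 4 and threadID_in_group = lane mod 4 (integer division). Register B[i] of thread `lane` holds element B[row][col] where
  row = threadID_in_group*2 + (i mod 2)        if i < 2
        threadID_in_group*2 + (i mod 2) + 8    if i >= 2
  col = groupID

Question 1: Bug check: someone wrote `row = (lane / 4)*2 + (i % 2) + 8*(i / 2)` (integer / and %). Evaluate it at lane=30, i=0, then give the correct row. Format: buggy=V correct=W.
buggy=14 correct=4

`(lane / 4)*2 + (i % 2) + 8*(i / 2)`[30,0]->14
lane 30->30/4=7, 30 mod 4=2
i=0  r:2·2+0+0->4  c:7
row: 14 vs 4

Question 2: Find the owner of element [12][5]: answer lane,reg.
c:5=>grp=5  r:12=>rB=1,tig=2,lo=0
L=5*4+2=22  i=1*2+0=2

22,2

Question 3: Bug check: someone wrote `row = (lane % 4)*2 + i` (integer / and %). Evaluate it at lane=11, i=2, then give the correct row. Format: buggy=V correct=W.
`(lane % 4)*2 + i`[11,2]->8
L=11->gid=11>>2=2, tid=11&3=3
[2]->row 3·2+0+8=14  col gid=2
row: 8 vs 14

buggy=8 correct=14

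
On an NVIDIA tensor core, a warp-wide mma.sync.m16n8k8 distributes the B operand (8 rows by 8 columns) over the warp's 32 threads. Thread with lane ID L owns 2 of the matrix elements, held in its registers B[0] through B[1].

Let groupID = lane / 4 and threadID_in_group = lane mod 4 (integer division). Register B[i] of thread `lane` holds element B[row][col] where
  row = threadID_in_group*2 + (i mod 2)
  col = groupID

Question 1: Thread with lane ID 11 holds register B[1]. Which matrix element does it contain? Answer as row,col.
7,2

L=11->g=11>>2=2, t=11&3=3
[1]->row 3·2+1=7  col g=2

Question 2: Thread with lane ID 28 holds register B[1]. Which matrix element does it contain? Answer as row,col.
lane 28: gid=7 (28/4), tid=0 (28%4)
i=1: r=0*2+1=1, c=gid=7

1,7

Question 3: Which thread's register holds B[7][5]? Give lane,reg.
23,1

c=5→G=5  r=7→T=3,p=1
L=5*4+3=23  i=1=1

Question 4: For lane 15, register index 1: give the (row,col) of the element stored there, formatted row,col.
7,3

L=15->g=15>>2=3, t=15&3=3
[1]->row 3·2+1=7  col g=3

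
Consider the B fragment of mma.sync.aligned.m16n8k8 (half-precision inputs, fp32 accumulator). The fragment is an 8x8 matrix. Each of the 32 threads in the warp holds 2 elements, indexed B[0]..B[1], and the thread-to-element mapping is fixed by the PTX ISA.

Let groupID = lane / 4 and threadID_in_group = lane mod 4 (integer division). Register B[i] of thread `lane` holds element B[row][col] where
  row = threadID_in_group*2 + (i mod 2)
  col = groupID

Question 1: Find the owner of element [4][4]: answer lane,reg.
c:4=>grp=4  r:4=>tig=2,lo=0
L=4*4+2=18  i=0=0

18,0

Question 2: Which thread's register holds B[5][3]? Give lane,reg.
c: 3->gid=3  r: 5->tid=2,i&1=1
L=3*4+2=14  i=1=1

14,1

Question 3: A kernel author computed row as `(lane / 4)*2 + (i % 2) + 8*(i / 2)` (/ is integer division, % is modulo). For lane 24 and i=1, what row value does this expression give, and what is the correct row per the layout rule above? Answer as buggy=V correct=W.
buggy=13 correct=1

`(lane / 4)*2 + (i % 2) + 8*(i / 2)`[24,1]->13
24: gid=6,tid=0
[1] (0*2+1,6) = (1,6)
row: 13 vs 1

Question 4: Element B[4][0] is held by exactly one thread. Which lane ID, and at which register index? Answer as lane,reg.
2,0

c:0=>grp=0  r:4=>tig=2,lo=0
L=0*4+2=2  i=0=0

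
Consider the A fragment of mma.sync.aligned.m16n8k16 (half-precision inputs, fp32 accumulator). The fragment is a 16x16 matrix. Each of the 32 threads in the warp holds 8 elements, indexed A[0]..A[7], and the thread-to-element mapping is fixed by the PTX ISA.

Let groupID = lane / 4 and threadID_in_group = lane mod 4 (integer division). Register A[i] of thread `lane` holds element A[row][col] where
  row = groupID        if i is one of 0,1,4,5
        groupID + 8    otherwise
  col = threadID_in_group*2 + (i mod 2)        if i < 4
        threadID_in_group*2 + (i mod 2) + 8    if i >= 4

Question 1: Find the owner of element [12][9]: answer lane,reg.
16,7

r=12->g=4,rb=1  c=9->cb=1,t=0,b0=1
L=4*4+0=16  i=1*4+1*2+1=7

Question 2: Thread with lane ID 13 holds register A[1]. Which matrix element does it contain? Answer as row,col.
lane 13: g=3 (13/4), t=1 (13%4)
i=1: r=3+0=3, c=1*2+1+0=3

3,3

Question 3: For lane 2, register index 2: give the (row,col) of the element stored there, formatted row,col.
8,4

lane 2->2/4=0, 2 mod 4=2
i=2  r:0+8->8  c:2·2+0+0->4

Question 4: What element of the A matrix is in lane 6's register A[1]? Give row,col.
1,5

lane 6: G=1 (6/4), T=2 (6%4)
i=1: r=1+0=1, c=2*2+1+0=5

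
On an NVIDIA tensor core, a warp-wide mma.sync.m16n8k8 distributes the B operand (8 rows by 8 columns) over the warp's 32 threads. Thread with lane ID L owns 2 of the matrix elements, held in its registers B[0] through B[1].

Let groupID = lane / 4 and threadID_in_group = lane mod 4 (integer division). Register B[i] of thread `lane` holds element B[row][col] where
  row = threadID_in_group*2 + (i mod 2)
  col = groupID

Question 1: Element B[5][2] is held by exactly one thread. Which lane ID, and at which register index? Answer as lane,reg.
10,1

c=2⇒gr=2  r=5⇒th=2,odd=1
L=2*4+2=10  i=1=1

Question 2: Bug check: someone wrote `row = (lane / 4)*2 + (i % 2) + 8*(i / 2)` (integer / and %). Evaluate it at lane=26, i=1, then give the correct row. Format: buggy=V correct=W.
buggy=13 correct=5

`(lane / 4)*2 + (i % 2) + 8*(i / 2)`[26,1]->13
lane 26: gid=6 (26/4), tid=2 (26%4)
i=1: r=2*2+1=5, c=gid=6
row: 13 vs 5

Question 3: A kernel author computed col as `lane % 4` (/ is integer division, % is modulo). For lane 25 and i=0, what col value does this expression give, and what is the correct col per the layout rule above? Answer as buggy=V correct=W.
`lane % 4`[25,0]->1
25: gid=6,tid=1
[0] (1*2+0,6) = (2,6)
col: 1 vs 6

buggy=1 correct=6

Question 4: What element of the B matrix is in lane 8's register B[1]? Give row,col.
1,2

lane 8: gr=2 (8/4), th=0 (8%4)
i=1: r=0*2+1=1, c=gr=2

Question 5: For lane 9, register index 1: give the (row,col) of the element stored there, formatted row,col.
lane 9->9/4=2, 9 mod 4=1
i=1  r:2·1+1->3  c:2

3,2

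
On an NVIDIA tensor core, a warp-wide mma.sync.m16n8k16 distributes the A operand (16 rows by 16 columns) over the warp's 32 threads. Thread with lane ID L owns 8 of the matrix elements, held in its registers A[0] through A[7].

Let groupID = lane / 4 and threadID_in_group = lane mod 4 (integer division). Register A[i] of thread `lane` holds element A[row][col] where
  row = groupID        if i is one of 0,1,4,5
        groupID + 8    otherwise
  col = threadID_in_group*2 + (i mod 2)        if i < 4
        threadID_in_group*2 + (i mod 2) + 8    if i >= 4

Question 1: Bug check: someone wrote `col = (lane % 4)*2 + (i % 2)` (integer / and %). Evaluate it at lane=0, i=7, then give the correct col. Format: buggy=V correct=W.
`(lane % 4)*2 + (i % 2)`[0,7]=>1
0: grp=0,tig=0
[7] (0+8,0*2+1+8) = (8,9)
col: 1 vs 9

buggy=1 correct=9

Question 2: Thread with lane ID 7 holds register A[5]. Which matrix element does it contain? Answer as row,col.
1,15

lane 7: grp=1 (7/4), tig=3 (7%4)
i=5: r=1+0=1, c=3*2+1+8=15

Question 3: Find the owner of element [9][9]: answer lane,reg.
4,7

r=9→G=1,rhi=1  c=9→chi=1,T=0,p=1
L=1*4+0=4  i=1*4+1*2+1=7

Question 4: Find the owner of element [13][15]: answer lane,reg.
r=13⇒gr=5,Rb=1  c=15⇒Cb=1,th=3,odd=1
L=5*4+3=23  i=1*4+1*2+1=7

23,7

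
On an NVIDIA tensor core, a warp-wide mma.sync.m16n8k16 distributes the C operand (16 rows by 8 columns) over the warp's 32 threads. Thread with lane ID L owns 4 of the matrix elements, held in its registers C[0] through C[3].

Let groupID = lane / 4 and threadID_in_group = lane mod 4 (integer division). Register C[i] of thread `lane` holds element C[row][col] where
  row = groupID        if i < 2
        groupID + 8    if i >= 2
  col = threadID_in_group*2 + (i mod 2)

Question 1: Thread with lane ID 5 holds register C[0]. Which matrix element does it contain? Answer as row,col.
lane 5→5/4=1, 5 mod 4=1
i=0  r:1+0→1  c:2·1+0→2

1,2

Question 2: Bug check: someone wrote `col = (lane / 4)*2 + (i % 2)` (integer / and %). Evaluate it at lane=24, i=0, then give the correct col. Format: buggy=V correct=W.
`(lane / 4)*2 + (i % 2)`[24,0]->12
L=24->gid=24>>2=6, tid=24&3=0
[0]->row 6+0=6  col 0·2+0=0
col: 12 vs 0

buggy=12 correct=0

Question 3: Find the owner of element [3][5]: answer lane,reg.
r:3=>grp=3,rB=0  c:5=>tig=2,lo=1
L=3*4+2=14  i=0*2+1=1

14,1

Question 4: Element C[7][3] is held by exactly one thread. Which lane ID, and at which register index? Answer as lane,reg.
r=7⇒gr=7,Rb=0  c=3⇒th=1,odd=1
L=7*4+1=29  i=0*2+1=1

29,1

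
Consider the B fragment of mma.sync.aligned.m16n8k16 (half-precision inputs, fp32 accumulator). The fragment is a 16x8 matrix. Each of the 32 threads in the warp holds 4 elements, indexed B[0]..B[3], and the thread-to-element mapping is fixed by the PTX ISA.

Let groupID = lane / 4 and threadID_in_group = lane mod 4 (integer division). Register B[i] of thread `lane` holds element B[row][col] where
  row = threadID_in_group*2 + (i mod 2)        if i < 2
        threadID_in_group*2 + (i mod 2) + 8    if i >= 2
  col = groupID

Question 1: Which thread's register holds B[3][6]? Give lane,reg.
25,1

c=6⇒gr=6  r=3⇒Rb=0,th=1,odd=1
L=6*4+1=25  i=0*2+1=1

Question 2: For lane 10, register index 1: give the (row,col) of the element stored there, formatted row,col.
5,2

lane 10->10/4=2, 10 mod 4=2
i=1  r:2·2+1+0->5  c:2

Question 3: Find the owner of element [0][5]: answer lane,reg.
c=5→G=5  r=0→rhi=0,T=0,p=0
L=5*4+0=20  i=0*2+0=0

20,0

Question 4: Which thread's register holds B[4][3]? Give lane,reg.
14,0

c=3⇒gr=3  r=4⇒Rb=0,th=2,odd=0
L=3*4+2=14  i=0*2+0=0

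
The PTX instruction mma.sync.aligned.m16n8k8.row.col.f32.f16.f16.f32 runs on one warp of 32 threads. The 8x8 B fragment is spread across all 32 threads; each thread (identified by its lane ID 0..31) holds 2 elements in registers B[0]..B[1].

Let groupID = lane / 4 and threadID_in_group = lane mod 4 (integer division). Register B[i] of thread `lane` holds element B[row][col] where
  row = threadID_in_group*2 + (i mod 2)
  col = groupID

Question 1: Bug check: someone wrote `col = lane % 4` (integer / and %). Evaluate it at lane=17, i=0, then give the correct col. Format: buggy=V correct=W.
`lane % 4`[17,0]→1
lane 17→17/4=4, 17 mod 4=1
i=0  r:2·1+0→2  c:4
col: 1 vs 4

buggy=1 correct=4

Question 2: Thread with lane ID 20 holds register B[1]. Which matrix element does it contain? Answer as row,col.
1,5

20: g=5,t=0
[1] (0*2+1,5) = (1,5)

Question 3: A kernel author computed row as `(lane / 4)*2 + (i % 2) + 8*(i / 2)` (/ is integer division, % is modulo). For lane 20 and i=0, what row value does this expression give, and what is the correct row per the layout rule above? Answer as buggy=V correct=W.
`(lane / 4)*2 + (i % 2) + 8*(i / 2)`[20,0]->10
20: gid=5,tid=0
[0] (0*2+0,5) = (0,5)
row: 10 vs 0

buggy=10 correct=0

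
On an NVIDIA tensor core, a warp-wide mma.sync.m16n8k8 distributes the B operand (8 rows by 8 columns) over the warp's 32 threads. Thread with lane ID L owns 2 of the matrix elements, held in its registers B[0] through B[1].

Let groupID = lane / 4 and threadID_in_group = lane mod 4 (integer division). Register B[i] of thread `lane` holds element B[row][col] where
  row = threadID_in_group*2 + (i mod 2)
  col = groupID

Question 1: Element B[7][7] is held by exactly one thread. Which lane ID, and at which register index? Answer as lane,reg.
c:7=>grp=7  r:7=>tig=3,lo=1
L=7*4+3=31  i=1=1

31,1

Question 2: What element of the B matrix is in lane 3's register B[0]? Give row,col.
lane 3: gid=0 (3/4), tid=3 (3%4)
i=0: r=3*2+0=6, c=gid=0

6,0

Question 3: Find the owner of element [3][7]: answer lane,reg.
c=7->g=7  r=3->t=1,b0=1
L=7*4+1=29  i=1=1

29,1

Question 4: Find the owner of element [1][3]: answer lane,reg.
c:3=>grp=3  r:1=>tig=0,lo=1
L=3*4+0=12  i=1=1

12,1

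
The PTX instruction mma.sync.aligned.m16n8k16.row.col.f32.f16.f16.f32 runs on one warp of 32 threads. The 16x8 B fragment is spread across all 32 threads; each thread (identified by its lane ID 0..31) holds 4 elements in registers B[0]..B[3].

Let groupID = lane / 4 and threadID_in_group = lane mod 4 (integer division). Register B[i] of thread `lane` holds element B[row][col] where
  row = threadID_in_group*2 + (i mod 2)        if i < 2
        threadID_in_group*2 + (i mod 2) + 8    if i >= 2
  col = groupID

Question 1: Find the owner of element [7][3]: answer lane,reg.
15,1

c=3⇒gr=3  r=7⇒Rb=0,th=3,odd=1
L=3*4+3=15  i=0*2+1=1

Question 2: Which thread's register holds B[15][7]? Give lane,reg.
31,3

c=7->g=7  r=15->rb=1,t=3,b0=1
L=7*4+3=31  i=1*2+1=3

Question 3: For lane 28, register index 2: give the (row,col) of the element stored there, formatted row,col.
8,7

L=28⇒gr=28>>2=7, th=28&3=0
[2]⇒row 0·2+0+8=8  col gr=7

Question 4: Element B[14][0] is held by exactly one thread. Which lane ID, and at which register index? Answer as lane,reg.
3,2

c=0⇒gr=0  r=14⇒Rb=1,th=3,odd=0
L=0*4+3=3  i=1*2+0=2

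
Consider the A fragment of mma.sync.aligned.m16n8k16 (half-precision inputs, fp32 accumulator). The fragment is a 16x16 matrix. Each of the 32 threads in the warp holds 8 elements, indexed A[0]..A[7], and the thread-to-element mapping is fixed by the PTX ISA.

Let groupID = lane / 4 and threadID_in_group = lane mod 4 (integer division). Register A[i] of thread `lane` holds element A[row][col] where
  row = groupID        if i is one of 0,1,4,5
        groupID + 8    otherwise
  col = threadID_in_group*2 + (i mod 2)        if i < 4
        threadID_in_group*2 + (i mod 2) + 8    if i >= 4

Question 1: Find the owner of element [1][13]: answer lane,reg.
r=1->g=1,rb=0  c=13->cb=1,t=2,b0=1
L=1*4+2=6  i=1*4+0*2+1=5

6,5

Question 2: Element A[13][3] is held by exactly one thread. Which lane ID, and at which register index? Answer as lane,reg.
r=13⇒gr=5,Rb=1  c=3⇒Cb=0,th=1,odd=1
L=5*4+1=21  i=0*4+1*2+1=3

21,3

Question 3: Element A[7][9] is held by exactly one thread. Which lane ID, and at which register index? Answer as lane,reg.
28,5

r=7->g=7,rb=0  c=9->cb=1,t=0,b0=1
L=7*4+0=28  i=1*4+0*2+1=5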